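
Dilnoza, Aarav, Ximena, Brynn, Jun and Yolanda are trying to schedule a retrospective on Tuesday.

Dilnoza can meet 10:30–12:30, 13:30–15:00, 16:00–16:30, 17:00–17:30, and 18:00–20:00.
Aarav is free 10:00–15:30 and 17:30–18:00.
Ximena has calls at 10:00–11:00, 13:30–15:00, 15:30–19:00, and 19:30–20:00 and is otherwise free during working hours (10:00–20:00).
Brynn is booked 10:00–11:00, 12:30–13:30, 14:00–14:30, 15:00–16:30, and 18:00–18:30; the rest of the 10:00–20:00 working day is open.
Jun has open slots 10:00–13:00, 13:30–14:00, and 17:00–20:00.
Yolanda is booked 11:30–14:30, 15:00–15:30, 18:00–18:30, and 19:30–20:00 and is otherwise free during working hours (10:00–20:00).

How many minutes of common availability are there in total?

Ximena free within 10:00–20:00: 11:00–13:30, 15:00–15:30, 19:00–19:30.
Brynn free within 10:00–20:00: 11:00–12:30, 13:30–14:00, 14:30–15:00, 16:30–18:00, 18:30–20:00.
Yolanda free within 10:00–20:00: 10:00–11:30, 14:30–15:00, 15:30–18:00, 18:30–19:30.
Dilnoza ∩ Aarav: 10:30–12:30, 13:30–15:00.
Dilnoza ∩ Aarav ∩ Ximena: 11:00–12:30.
Dilnoza ∩ Aarav ∩ Ximena ∩ Brynn: 11:00–12:30.
Dilnoza ∩ Aarav ∩ Ximena ∩ Brynn ∩ Jun: 11:00–12:30.
Dilnoza ∩ Aarav ∩ Ximena ∩ Brynn ∩ Jun ∩ Yolanda: 11:00–11:30.
Total common minutes: 30.

30 minutes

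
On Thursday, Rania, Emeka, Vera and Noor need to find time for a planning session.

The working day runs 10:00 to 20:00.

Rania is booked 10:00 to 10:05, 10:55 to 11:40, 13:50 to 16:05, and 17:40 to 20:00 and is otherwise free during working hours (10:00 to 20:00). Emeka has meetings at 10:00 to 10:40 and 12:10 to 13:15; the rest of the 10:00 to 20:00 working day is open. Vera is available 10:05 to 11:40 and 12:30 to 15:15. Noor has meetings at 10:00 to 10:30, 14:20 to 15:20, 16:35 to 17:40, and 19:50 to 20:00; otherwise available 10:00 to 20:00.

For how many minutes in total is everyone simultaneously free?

Rania free within 10:00–20:00: 10:05–10:55, 11:40–13:50, 16:05–17:40.
Emeka free within 10:00–20:00: 10:40–12:10, 13:15–20:00.
Noor free within 10:00–20:00: 10:30–14:20, 15:20–16:35, 17:40–19:50.
Rania ∩ Emeka: 10:40–10:55, 11:40–12:10, 13:15–13:50, 16:05–17:40.
Rania ∩ Emeka ∩ Vera: 10:40–10:55, 13:15–13:50.
Rania ∩ Emeka ∩ Vera ∩ Noor: 10:40–10:55, 13:15–13:50.
Total common minutes: 15 + 35 = 50.

50 minutes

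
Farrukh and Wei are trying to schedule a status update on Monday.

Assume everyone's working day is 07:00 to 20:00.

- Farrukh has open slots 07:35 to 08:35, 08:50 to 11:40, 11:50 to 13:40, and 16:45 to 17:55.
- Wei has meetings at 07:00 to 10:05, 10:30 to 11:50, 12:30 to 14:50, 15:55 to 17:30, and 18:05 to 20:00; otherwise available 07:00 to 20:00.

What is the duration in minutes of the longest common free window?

Wei free within 07:00–20:00: 10:05–10:30, 11:50–12:30, 14:50–15:55, 17:30–18:05.
Farrukh ∩ Wei: 10:05–10:30, 11:50–12:30, 17:30–17:55.
Common window lengths: 25, 40, 25 min; longest is 40.

40 minutes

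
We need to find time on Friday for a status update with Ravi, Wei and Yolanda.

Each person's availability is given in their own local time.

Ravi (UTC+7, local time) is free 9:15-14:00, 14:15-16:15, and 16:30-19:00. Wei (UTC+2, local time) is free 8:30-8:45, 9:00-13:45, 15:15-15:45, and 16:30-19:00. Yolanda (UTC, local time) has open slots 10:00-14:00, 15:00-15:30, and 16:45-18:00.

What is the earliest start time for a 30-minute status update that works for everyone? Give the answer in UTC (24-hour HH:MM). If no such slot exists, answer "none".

Ravi → UTC: 02:15–07:00, 07:15–09:15, 09:30–12:00.
Wei → UTC: 06:30–06:45, 07:00–11:45, 13:15–13:45, 14:30–17:00.
Yolanda → UTC: 10:00–14:00, 15:00–15:30, 16:45–18:00.
Ravi ∩ Wei: 06:30–06:45, 07:15–09:15, 09:30–11:45.
Ravi ∩ Wei ∩ Yolanda: 10:00–11:45.
Windows ≥ 30 min: 10:00–11:45.
Earliest such window starts at 10:00.

10:00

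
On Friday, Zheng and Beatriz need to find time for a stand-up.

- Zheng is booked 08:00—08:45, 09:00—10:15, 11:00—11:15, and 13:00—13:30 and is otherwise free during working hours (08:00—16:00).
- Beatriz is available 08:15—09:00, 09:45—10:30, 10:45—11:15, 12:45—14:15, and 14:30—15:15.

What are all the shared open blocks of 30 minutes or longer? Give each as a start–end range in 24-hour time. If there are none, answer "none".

13:30–14:15, 14:30–15:15

Zheng free within 08:00–16:00: 08:45–09:00, 10:15–11:00, 11:15–13:00, 13:30–16:00.
Zheng ∩ Beatriz: 08:45–09:00, 10:15–10:30, 10:45–11:00, 12:45–13:00, 13:30–14:15, 14:30–15:15.
Windows ≥ 30 min: 13:30–14:15, 14:30–15:15.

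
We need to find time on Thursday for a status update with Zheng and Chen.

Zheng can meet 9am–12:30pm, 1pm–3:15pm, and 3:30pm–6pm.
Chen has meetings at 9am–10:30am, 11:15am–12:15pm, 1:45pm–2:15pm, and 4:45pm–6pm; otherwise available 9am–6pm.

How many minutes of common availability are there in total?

Chen free within 09:00–18:00: 10:30–11:15, 12:15–13:45, 14:15–16:45.
Zheng ∩ Chen: 10:30–11:15, 12:15–12:30, 13:00–13:45, 14:15–15:15, 15:30–16:45.
Total common minutes: 45 + 15 + 45 + 60 + 75 = 240.

240 minutes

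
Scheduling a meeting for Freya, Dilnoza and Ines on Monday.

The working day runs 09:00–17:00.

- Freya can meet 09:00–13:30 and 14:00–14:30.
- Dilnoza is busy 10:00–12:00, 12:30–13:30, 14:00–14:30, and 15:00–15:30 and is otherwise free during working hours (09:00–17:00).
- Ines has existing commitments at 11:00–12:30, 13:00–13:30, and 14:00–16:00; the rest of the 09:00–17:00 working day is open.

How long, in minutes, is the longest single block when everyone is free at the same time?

Dilnoza free within 09:00–17:00: 09:00–10:00, 12:00–12:30, 13:30–14:00, 14:30–15:00, 15:30–17:00.
Ines free within 09:00–17:00: 09:00–11:00, 12:30–13:00, 13:30–14:00, 16:00–17:00.
Freya ∩ Dilnoza: 09:00–10:00, 12:00–12:30.
Freya ∩ Dilnoza ∩ Ines: 09:00–10:00.
Single common window of 60 minutes.

60 minutes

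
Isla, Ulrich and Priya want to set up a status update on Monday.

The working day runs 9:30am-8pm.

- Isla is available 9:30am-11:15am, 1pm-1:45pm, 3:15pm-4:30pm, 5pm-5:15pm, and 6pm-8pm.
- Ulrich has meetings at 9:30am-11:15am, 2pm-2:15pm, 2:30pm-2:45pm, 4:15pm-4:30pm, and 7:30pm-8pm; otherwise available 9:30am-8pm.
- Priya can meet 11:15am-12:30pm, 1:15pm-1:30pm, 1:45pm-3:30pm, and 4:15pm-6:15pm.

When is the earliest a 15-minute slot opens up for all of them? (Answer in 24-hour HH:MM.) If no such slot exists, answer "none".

Ulrich free within 09:30–20:00: 11:15–14:00, 14:15–14:30, 14:45–16:15, 16:30–19:30.
Isla ∩ Ulrich: 13:00–13:45, 15:15–16:15, 17:00–17:15, 18:00–19:30.
Isla ∩ Ulrich ∩ Priya: 13:15–13:30, 15:15–15:30, 17:00–17:15, 18:00–18:15.
Windows ≥ 15 min: 13:15–13:30, 15:15–15:30, 17:00–17:15, 18:00–18:15.
Earliest such window starts at 13:15.

13:15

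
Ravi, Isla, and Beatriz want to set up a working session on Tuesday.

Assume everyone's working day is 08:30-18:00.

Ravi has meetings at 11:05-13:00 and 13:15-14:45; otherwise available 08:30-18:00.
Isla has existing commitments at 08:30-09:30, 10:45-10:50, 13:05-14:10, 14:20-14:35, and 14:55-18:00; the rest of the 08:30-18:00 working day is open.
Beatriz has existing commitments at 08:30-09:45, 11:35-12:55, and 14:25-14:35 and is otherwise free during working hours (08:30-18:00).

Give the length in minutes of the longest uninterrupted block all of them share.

Ravi free within 08:30–18:00: 08:30–11:05, 13:00–13:15, 14:45–18:00.
Isla free within 08:30–18:00: 09:30–10:45, 10:50–13:05, 14:10–14:20, 14:35–14:55.
Beatriz free within 08:30–18:00: 09:45–11:35, 12:55–14:25, 14:35–18:00.
Ravi ∩ Isla: 09:30–10:45, 10:50–11:05, 13:00–13:05, 14:45–14:55.
Ravi ∩ Isla ∩ Beatriz: 09:45–10:45, 10:50–11:05, 13:00–13:05, 14:45–14:55.
Common window lengths: 60, 15, 5, 10 min; longest is 60.

60 minutes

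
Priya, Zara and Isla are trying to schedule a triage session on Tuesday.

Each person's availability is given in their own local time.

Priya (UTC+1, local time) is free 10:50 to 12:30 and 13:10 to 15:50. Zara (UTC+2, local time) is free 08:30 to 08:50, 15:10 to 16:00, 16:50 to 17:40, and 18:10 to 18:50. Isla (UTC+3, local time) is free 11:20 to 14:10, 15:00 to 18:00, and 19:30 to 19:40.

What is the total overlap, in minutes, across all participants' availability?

50 minutes

Priya → UTC: 09:50–11:30, 12:10–14:50.
Zara → UTC: 06:30–06:50, 13:10–14:00, 14:50–15:40, 16:10–16:50.
Isla → UTC: 08:20–11:10, 12:00–15:00, 16:30–16:40.
Priya ∩ Zara: 13:10–14:00.
Priya ∩ Zara ∩ Isla: 13:10–14:00.
Total common minutes: 50.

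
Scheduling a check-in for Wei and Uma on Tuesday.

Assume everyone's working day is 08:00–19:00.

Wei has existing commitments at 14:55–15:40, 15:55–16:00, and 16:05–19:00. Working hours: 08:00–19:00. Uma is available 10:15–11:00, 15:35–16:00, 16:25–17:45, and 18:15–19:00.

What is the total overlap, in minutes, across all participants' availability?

60 minutes

Wei free within 08:00–19:00: 08:00–14:55, 15:40–15:55, 16:00–16:05.
Wei ∩ Uma: 10:15–11:00, 15:40–15:55.
Total common minutes: 45 + 15 = 60.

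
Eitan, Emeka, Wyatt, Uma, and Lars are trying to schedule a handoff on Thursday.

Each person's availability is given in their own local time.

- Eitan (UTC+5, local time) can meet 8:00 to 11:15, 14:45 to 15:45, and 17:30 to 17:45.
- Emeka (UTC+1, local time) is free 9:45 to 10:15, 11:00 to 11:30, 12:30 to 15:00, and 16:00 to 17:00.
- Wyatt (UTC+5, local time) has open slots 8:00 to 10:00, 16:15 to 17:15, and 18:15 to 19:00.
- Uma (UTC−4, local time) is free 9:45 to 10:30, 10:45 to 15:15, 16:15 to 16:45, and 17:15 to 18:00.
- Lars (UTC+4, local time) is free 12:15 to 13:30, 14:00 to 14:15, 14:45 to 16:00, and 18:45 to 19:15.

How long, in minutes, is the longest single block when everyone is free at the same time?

0 minutes

Eitan → UTC: 03:00–06:15, 09:45–10:45, 12:30–12:45.
Emeka → UTC: 08:45–09:15, 10:00–10:30, 11:30–14:00, 15:00–16:00.
Wyatt → UTC: 03:00–05:00, 11:15–12:15, 13:15–14:00.
Uma → UTC: 13:45–14:30, 14:45–19:15, 20:15–20:45, 21:15–22:00.
Lars → UTC: 08:15–09:30, 10:00–10:15, 10:45–12:00, 14:45–15:15.
Eitan ∩ Emeka: 10:00–10:30, 12:30–12:45.
Eitan ∩ Emeka ∩ Wyatt: (none).
Eitan ∩ Emeka ∩ Wyatt ∩ Uma: (none).
Eitan ∩ Emeka ∩ Wyatt ∩ Uma ∩ Lars: (none).
No common window.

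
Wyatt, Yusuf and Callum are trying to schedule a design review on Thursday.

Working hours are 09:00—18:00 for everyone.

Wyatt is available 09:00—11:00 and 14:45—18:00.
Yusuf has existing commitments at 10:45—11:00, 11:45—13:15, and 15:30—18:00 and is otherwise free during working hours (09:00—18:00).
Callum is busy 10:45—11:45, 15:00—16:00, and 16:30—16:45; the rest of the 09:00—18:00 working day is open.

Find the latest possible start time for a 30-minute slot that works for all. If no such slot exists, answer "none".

10:15

Yusuf free within 09:00–18:00: 09:00–10:45, 11:00–11:45, 13:15–15:30.
Callum free within 09:00–18:00: 09:00–10:45, 11:45–15:00, 16:00–16:30, 16:45–18:00.
Wyatt ∩ Yusuf: 09:00–10:45, 14:45–15:30.
Wyatt ∩ Yusuf ∩ Callum: 09:00–10:45, 14:45–15:00.
Windows ≥ 30 min: 09:00–10:45.
Latest start in the last window 09:00–10:45 is 10:45 − 30 min = 10:15.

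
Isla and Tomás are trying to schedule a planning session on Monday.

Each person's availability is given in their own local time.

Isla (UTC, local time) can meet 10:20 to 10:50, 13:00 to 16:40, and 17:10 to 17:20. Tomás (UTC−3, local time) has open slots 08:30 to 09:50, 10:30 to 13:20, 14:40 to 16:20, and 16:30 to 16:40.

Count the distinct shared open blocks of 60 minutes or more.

Isla → UTC: 10:20–10:50, 13:00–16:40, 17:10–17:20.
Tomás → UTC: 11:30–12:50, 13:30–16:20, 17:40–19:20, 19:30–19:40.
Isla ∩ Tomás: 13:30–16:20.
Windows ≥ 60 min: 13:30–16:20.
That's 1 window.

1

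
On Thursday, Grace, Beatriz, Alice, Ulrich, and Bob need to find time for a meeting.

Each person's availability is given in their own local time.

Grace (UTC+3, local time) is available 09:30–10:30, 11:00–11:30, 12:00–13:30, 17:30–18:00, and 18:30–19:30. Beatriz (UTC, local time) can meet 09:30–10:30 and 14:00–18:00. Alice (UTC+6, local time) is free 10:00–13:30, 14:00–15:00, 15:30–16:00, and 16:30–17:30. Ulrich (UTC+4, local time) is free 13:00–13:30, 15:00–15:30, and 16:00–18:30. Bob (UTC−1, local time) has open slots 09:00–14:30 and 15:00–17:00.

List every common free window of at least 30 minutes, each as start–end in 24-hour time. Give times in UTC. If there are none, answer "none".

none

Grace → UTC: 06:30–07:30, 08:00–08:30, 09:00–10:30, 14:30–15:00, 15:30–16:30.
Beatriz → UTC: 09:30–10:30, 14:00–18:00.
Alice → UTC: 04:00–07:30, 08:00–09:00, 09:30–10:00, 10:30–11:30.
Ulrich → UTC: 09:00–09:30, 11:00–11:30, 12:00–14:30.
Bob → UTC: 10:00–15:30, 16:00–18:00.
Grace ∩ Beatriz: 09:30–10:30, 14:30–15:00, 15:30–16:30.
Grace ∩ Beatriz ∩ Alice: 09:30–10:00.
Grace ∩ Beatriz ∩ Alice ∩ Ulrich: (none).
Grace ∩ Beatriz ∩ Alice ∩ Ulrich ∩ Bob: (none).
Windows ≥ 30 min: (none).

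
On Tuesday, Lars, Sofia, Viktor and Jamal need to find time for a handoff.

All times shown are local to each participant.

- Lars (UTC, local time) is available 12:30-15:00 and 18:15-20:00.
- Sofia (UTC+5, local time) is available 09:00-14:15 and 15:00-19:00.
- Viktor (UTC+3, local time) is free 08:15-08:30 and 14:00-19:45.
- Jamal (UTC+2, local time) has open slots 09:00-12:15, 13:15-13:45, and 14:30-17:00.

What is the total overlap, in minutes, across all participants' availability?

90 minutes

Lars → UTC: 12:30–15:00, 18:15–20:00.
Sofia → UTC: 04:00–09:15, 10:00–14:00.
Viktor → UTC: 05:15–05:30, 11:00–16:45.
Jamal → UTC: 07:00–10:15, 11:15–11:45, 12:30–15:00.
Lars ∩ Sofia: 12:30–14:00.
Lars ∩ Sofia ∩ Viktor: 12:30–14:00.
Lars ∩ Sofia ∩ Viktor ∩ Jamal: 12:30–14:00.
Total common minutes: 90.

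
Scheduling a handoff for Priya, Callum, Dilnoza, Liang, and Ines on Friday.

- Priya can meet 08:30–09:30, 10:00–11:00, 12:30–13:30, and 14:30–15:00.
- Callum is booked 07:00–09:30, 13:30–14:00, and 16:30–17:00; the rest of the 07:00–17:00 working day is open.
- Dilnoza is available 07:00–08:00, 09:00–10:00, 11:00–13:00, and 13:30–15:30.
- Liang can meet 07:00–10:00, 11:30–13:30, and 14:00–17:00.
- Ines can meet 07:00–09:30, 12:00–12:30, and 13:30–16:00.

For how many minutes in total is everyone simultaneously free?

Callum free within 07:00–17:00: 09:30–13:30, 14:00–16:30.
Priya ∩ Callum: 10:00–11:00, 12:30–13:30, 14:30–15:00.
Priya ∩ Callum ∩ Dilnoza: 12:30–13:00, 14:30–15:00.
Priya ∩ Callum ∩ Dilnoza ∩ Liang: 12:30–13:00, 14:30–15:00.
Priya ∩ Callum ∩ Dilnoza ∩ Liang ∩ Ines: 14:30–15:00.
Total common minutes: 30.

30 minutes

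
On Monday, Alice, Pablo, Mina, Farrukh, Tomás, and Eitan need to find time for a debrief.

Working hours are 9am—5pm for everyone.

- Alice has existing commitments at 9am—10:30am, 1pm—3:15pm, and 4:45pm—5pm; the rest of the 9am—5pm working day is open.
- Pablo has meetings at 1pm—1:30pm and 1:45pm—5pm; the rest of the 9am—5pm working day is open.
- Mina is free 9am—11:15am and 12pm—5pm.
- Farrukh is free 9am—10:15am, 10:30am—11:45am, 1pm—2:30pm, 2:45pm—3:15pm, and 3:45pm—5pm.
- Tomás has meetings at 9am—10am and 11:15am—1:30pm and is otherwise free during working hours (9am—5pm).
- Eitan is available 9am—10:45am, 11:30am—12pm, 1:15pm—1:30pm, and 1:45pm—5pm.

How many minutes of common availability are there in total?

Alice free within 09:00–17:00: 10:30–13:00, 15:15–16:45.
Pablo free within 09:00–17:00: 09:00–13:00, 13:30–13:45.
Tomás free within 09:00–17:00: 10:00–11:15, 13:30–17:00.
Alice ∩ Pablo: 10:30–13:00.
Alice ∩ Pablo ∩ Mina: 10:30–11:15, 12:00–13:00.
Alice ∩ Pablo ∩ Mina ∩ Farrukh: 10:30–11:15.
Alice ∩ Pablo ∩ Mina ∩ Farrukh ∩ Tomás: 10:30–11:15.
Alice ∩ Pablo ∩ Mina ∩ Farrukh ∩ Tomás ∩ Eitan: 10:30–10:45.
Total common minutes: 15.

15 minutes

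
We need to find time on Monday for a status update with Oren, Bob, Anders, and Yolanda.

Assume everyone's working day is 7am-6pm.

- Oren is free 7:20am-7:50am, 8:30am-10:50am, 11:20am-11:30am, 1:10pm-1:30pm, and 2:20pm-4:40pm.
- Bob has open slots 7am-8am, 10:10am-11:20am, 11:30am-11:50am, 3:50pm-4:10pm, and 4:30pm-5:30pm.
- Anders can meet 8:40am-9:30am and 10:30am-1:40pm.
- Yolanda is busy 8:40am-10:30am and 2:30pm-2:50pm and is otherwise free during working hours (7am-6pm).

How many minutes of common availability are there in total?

20 minutes

Yolanda free within 07:00–18:00: 07:00–08:40, 10:30–14:30, 14:50–18:00.
Oren ∩ Bob: 07:20–07:50, 10:10–10:50, 15:50–16:10, 16:30–16:40.
Oren ∩ Bob ∩ Anders: 10:30–10:50.
Oren ∩ Bob ∩ Anders ∩ Yolanda: 10:30–10:50.
Total common minutes: 20.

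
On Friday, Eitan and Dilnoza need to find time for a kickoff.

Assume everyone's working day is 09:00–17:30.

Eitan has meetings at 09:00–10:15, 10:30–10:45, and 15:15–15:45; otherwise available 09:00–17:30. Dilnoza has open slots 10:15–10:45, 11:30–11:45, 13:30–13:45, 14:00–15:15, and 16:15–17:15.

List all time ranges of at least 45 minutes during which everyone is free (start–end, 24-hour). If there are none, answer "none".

14:00–15:15, 16:15–17:15

Eitan free within 09:00–17:30: 10:15–10:30, 10:45–15:15, 15:45–17:30.
Eitan ∩ Dilnoza: 10:15–10:30, 11:30–11:45, 13:30–13:45, 14:00–15:15, 16:15–17:15.
Windows ≥ 45 min: 14:00–15:15, 16:15–17:15.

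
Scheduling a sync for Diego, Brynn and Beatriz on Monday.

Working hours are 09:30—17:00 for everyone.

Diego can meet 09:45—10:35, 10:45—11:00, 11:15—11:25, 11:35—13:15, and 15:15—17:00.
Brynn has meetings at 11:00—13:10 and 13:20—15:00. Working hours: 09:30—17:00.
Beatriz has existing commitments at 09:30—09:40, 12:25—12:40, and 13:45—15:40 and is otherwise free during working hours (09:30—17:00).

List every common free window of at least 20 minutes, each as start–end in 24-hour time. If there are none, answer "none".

09:45–10:35, 15:40–17:00

Brynn free within 09:30–17:00: 09:30–11:00, 13:10–13:20, 15:00–17:00.
Beatriz free within 09:30–17:00: 09:40–12:25, 12:40–13:45, 15:40–17:00.
Diego ∩ Brynn: 09:45–10:35, 10:45–11:00, 13:10–13:15, 15:15–17:00.
Diego ∩ Brynn ∩ Beatriz: 09:45–10:35, 10:45–11:00, 13:10–13:15, 15:40–17:00.
Windows ≥ 20 min: 09:45–10:35, 15:40–17:00.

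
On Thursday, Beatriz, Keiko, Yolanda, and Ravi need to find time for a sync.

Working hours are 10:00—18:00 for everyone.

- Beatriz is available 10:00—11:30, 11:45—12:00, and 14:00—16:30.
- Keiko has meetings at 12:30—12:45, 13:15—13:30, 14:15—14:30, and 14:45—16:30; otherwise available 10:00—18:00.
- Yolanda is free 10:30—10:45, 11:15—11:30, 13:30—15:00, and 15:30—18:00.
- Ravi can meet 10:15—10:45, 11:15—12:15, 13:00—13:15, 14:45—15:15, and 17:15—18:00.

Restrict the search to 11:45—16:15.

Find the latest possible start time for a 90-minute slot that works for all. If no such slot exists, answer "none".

none

Keiko free within 10:00–18:00: 10:00–12:30, 12:45–13:15, 13:30–14:15, 14:30–14:45, 16:30–18:00.
Beatriz ∩ Keiko: 10:00–11:30, 11:45–12:00, 14:00–14:15, 14:30–14:45.
Beatriz ∩ Keiko ∩ Yolanda: 10:30–10:45, 11:15–11:30, 14:00–14:15, 14:30–14:45.
Beatriz ∩ Keiko ∩ Yolanda ∩ Ravi: 10:30–10:45, 11:15–11:30.
Restricted to 11:45–16:15: (none).
Windows ≥ 90 min: (none).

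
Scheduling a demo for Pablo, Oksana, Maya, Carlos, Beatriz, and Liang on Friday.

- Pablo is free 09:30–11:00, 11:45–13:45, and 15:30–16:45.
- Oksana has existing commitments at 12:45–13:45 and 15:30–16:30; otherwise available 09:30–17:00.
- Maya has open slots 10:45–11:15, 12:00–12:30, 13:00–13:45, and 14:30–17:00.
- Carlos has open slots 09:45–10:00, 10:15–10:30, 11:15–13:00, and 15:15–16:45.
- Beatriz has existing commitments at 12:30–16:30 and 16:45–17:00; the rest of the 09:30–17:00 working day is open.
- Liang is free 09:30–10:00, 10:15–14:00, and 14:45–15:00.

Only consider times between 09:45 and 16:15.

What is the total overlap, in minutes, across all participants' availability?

30 minutes

Oksana free within 09:30–17:00: 09:30–12:45, 13:45–15:30, 16:30–17:00.
Beatriz free within 09:30–17:00: 09:30–12:30, 16:30–16:45.
Pablo ∩ Oksana: 09:30–11:00, 11:45–12:45, 16:30–16:45.
Pablo ∩ Oksana ∩ Maya: 10:45–11:00, 12:00–12:30, 16:30–16:45.
Pablo ∩ Oksana ∩ Maya ∩ Carlos: 12:00–12:30, 16:30–16:45.
Pablo ∩ Oksana ∩ Maya ∩ Carlos ∩ Beatriz: 12:00–12:30, 16:30–16:45.
Pablo ∩ Oksana ∩ Maya ∩ Carlos ∩ Beatriz ∩ Liang: 12:00–12:30.
Restricted to 09:45–16:15: 12:00–12:30.
Total common minutes: 30.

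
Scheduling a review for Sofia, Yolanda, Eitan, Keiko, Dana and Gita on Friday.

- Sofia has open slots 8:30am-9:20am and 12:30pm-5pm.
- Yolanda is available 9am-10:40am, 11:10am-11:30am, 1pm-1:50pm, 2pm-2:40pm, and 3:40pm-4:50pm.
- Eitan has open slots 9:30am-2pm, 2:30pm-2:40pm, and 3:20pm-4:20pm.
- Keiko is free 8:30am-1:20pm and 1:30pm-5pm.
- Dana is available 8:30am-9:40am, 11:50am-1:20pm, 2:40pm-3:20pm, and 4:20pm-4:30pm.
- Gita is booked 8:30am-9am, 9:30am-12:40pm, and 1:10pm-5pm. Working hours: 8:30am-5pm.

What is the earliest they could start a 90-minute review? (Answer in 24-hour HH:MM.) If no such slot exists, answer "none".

none

Gita free within 08:30–17:00: 09:00–09:30, 12:40–13:10.
Sofia ∩ Yolanda: 09:00–09:20, 13:00–13:50, 14:00–14:40, 15:40–16:50.
Sofia ∩ Yolanda ∩ Eitan: 13:00–13:50, 14:30–14:40, 15:40–16:20.
Sofia ∩ Yolanda ∩ Eitan ∩ Keiko: 13:00–13:20, 13:30–13:50, 14:30–14:40, 15:40–16:20.
Sofia ∩ Yolanda ∩ Eitan ∩ Keiko ∩ Dana: 13:00–13:20.
Sofia ∩ Yolanda ∩ Eitan ∩ Keiko ∩ Dana ∩ Gita: 13:00–13:10.
Windows ≥ 90 min: (none).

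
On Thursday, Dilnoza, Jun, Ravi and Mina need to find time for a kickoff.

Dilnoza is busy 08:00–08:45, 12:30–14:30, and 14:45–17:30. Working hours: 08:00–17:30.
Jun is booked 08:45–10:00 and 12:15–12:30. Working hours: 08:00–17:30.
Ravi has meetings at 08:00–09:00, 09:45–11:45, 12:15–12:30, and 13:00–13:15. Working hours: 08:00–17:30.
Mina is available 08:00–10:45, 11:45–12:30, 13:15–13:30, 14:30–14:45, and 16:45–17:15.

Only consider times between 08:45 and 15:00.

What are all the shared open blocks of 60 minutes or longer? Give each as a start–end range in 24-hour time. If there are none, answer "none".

none

Dilnoza free within 08:00–17:30: 08:45–12:30, 14:30–14:45.
Jun free within 08:00–17:30: 08:00–08:45, 10:00–12:15, 12:30–17:30.
Ravi free within 08:00–17:30: 09:00–09:45, 11:45–12:15, 12:30–13:00, 13:15–17:30.
Dilnoza ∩ Jun: 10:00–12:15, 14:30–14:45.
Dilnoza ∩ Jun ∩ Ravi: 11:45–12:15, 14:30–14:45.
Dilnoza ∩ Jun ∩ Ravi ∩ Mina: 11:45–12:15, 14:30–14:45.
Restricted to 08:45–15:00: 11:45–12:15, 14:30–14:45.
Windows ≥ 60 min: (none).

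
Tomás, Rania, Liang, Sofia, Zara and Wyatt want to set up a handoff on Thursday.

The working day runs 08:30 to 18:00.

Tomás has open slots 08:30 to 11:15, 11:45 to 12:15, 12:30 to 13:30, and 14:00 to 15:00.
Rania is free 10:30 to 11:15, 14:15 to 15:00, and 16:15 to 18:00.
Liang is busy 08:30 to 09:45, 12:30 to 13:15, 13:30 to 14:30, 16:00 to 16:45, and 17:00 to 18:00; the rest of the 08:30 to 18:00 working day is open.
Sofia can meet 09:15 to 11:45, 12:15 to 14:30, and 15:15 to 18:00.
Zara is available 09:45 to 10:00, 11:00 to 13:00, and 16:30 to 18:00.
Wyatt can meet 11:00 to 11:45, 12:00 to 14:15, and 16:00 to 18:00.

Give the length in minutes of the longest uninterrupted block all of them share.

15 minutes

Liang free within 08:30–18:00: 09:45–12:30, 13:15–13:30, 14:30–16:00, 16:45–17:00.
Tomás ∩ Rania: 10:30–11:15, 14:15–15:00.
Tomás ∩ Rania ∩ Liang: 10:30–11:15, 14:30–15:00.
Tomás ∩ Rania ∩ Liang ∩ Sofia: 10:30–11:15.
Tomás ∩ Rania ∩ Liang ∩ Sofia ∩ Zara: 11:00–11:15.
Tomás ∩ Rania ∩ Liang ∩ Sofia ∩ Zara ∩ Wyatt: 11:00–11:15.
Single common window of 15 minutes.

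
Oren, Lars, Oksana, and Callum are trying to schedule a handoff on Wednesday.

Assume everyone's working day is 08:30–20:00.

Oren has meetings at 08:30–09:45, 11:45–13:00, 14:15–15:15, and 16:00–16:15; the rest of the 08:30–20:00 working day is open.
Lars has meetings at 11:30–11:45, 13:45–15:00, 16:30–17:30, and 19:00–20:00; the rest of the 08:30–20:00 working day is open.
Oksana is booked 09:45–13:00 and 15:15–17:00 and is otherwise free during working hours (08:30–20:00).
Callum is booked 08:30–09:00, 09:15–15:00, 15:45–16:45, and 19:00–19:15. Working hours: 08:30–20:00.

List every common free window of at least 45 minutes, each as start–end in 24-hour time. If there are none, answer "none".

Oren free within 08:30–20:00: 09:45–11:45, 13:00–14:15, 15:15–16:00, 16:15–20:00.
Lars free within 08:30–20:00: 08:30–11:30, 11:45–13:45, 15:00–16:30, 17:30–19:00.
Oksana free within 08:30–20:00: 08:30–09:45, 13:00–15:15, 17:00–20:00.
Callum free within 08:30–20:00: 09:00–09:15, 15:00–15:45, 16:45–19:00, 19:15–20:00.
Oren ∩ Lars: 09:45–11:30, 13:00–13:45, 15:15–16:00, 16:15–16:30, 17:30–19:00.
Oren ∩ Lars ∩ Oksana: 13:00–13:45, 17:30–19:00.
Oren ∩ Lars ∩ Oksana ∩ Callum: 17:30–19:00.
Windows ≥ 45 min: 17:30–19:00.

17:30–19:00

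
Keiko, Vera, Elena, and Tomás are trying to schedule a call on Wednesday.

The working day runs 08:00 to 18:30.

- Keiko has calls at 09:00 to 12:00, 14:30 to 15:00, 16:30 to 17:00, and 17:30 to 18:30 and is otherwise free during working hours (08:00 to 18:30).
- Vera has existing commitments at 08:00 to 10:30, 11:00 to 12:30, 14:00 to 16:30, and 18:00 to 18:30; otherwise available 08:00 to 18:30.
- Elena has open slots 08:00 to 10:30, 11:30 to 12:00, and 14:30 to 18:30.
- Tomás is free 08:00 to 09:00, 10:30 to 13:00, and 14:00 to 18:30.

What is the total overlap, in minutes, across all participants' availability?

30 minutes

Keiko free within 08:00–18:30: 08:00–09:00, 12:00–14:30, 15:00–16:30, 17:00–17:30.
Vera free within 08:00–18:30: 10:30–11:00, 12:30–14:00, 16:30–18:00.
Keiko ∩ Vera: 12:30–14:00, 17:00–17:30.
Keiko ∩ Vera ∩ Elena: 17:00–17:30.
Keiko ∩ Vera ∩ Elena ∩ Tomás: 17:00–17:30.
Total common minutes: 30.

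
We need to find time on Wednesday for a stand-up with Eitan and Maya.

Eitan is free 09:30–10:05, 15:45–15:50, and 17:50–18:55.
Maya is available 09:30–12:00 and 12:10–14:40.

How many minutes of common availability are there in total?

Eitan ∩ Maya: 09:30–10:05.
Total common minutes: 35.

35 minutes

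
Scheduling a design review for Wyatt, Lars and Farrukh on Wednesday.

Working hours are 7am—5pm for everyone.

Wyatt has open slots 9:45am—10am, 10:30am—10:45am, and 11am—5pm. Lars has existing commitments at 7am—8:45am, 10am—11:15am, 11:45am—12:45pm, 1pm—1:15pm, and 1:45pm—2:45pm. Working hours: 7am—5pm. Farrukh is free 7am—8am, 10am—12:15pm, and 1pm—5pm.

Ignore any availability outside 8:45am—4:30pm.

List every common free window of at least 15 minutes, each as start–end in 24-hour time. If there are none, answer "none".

11:15–11:45, 13:15–13:45, 14:45–16:30

Lars free within 07:00–17:00: 08:45–10:00, 11:15–11:45, 12:45–13:00, 13:15–13:45, 14:45–17:00.
Wyatt ∩ Lars: 09:45–10:00, 11:15–11:45, 12:45–13:00, 13:15–13:45, 14:45–17:00.
Wyatt ∩ Lars ∩ Farrukh: 11:15–11:45, 13:15–13:45, 14:45–17:00.
Restricted to 08:45–16:30: 11:15–11:45, 13:15–13:45, 14:45–16:30.
Windows ≥ 15 min: 11:15–11:45, 13:15–13:45, 14:45–16:30.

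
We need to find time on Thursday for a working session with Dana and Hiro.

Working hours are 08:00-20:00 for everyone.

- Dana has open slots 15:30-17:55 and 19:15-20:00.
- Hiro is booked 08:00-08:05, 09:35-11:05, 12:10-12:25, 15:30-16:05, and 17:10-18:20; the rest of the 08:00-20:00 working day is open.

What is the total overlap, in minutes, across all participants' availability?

110 minutes

Hiro free within 08:00–20:00: 08:05–09:35, 11:05–12:10, 12:25–15:30, 16:05–17:10, 18:20–20:00.
Dana ∩ Hiro: 16:05–17:10, 19:15–20:00.
Total common minutes: 65 + 45 = 110.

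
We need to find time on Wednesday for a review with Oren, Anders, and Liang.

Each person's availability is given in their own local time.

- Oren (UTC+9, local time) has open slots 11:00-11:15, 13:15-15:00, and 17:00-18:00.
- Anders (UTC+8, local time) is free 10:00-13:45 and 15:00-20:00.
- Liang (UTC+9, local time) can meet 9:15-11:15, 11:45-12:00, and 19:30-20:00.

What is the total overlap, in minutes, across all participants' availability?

Oren → UTC: 02:00–02:15, 04:15–06:00, 08:00–09:00.
Anders → UTC: 02:00–05:45, 07:00–12:00.
Liang → UTC: 00:15–02:15, 02:45–03:00, 10:30–11:00.
Oren ∩ Anders: 02:00–02:15, 04:15–05:45, 08:00–09:00.
Oren ∩ Anders ∩ Liang: 02:00–02:15.
Total common minutes: 15.

15 minutes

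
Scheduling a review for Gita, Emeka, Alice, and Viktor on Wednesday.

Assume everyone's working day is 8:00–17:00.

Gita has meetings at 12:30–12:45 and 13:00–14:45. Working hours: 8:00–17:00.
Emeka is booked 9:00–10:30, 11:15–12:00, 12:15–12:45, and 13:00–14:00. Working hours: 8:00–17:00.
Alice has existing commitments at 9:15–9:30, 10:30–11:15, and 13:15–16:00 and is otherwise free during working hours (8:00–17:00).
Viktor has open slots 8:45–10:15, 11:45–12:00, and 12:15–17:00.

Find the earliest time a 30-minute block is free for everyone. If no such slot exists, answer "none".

16:00

Gita free within 08:00–17:00: 08:00–12:30, 12:45–13:00, 14:45–17:00.
Emeka free within 08:00–17:00: 08:00–09:00, 10:30–11:15, 12:00–12:15, 12:45–13:00, 14:00–17:00.
Alice free within 08:00–17:00: 08:00–09:15, 09:30–10:30, 11:15–13:15, 16:00–17:00.
Gita ∩ Emeka: 08:00–09:00, 10:30–11:15, 12:00–12:15, 12:45–13:00, 14:45–17:00.
Gita ∩ Emeka ∩ Alice: 08:00–09:00, 12:00–12:15, 12:45–13:00, 16:00–17:00.
Gita ∩ Emeka ∩ Alice ∩ Viktor: 08:45–09:00, 12:45–13:00, 16:00–17:00.
Windows ≥ 30 min: 16:00–17:00.
Earliest such window starts at 16:00.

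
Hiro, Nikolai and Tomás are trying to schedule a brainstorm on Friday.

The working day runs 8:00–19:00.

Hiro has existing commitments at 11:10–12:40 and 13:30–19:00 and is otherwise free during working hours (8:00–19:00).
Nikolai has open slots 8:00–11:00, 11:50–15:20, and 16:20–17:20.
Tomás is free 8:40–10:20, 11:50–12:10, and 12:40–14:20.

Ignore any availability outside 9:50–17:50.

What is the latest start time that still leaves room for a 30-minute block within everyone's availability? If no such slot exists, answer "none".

Hiro free within 08:00–19:00: 08:00–11:10, 12:40–13:30.
Hiro ∩ Nikolai: 08:00–11:00, 12:40–13:30.
Hiro ∩ Nikolai ∩ Tomás: 08:40–10:20, 12:40–13:30.
Restricted to 09:50–17:50: 09:50–10:20, 12:40–13:30.
Windows ≥ 30 min: 09:50–10:20, 12:40–13:30.
Latest start in the last window 12:40–13:30 is 13:30 − 30 min = 13:00.

13:00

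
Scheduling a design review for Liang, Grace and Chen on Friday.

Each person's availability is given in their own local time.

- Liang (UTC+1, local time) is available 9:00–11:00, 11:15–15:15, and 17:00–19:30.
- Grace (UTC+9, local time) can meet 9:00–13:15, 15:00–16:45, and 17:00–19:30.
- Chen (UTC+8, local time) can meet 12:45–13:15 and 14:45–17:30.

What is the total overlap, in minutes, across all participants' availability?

90 minutes

Liang → UTC: 08:00–10:00, 10:15–14:15, 16:00–18:30.
Grace → UTC: 00:00–04:15, 06:00–07:45, 08:00–10:30.
Chen → UTC: 04:45–05:15, 06:45–09:30.
Liang ∩ Grace: 08:00–10:00, 10:15–10:30.
Liang ∩ Grace ∩ Chen: 08:00–09:30.
Total common minutes: 90.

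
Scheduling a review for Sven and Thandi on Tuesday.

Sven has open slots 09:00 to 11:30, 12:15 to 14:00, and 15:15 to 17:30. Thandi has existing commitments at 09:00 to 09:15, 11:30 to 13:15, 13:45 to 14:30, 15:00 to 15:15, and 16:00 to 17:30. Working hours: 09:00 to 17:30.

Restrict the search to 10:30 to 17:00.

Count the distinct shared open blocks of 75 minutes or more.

0

Thandi free within 09:00–17:30: 09:15–11:30, 13:15–13:45, 14:30–15:00, 15:15–16:00.
Sven ∩ Thandi: 09:15–11:30, 13:15–13:45, 15:15–16:00.
Restricted to 10:30–17:00: 10:30–11:30, 13:15–13:45, 15:15–16:00.
Windows ≥ 75 min: (none).
That's 0 windows.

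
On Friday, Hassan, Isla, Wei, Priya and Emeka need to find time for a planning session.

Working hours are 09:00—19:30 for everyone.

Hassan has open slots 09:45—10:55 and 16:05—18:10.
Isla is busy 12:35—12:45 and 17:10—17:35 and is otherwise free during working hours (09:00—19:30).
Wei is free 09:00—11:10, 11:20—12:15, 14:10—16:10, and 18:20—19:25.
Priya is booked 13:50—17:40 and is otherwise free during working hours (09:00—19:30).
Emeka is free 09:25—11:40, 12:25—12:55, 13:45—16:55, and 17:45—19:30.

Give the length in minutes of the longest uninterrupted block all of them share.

70 minutes

Isla free within 09:00–19:30: 09:00–12:35, 12:45–17:10, 17:35–19:30.
Priya free within 09:00–19:30: 09:00–13:50, 17:40–19:30.
Hassan ∩ Isla: 09:45–10:55, 16:05–17:10, 17:35–18:10.
Hassan ∩ Isla ∩ Wei: 09:45–10:55, 16:05–16:10.
Hassan ∩ Isla ∩ Wei ∩ Priya: 09:45–10:55.
Hassan ∩ Isla ∩ Wei ∩ Priya ∩ Emeka: 09:45–10:55.
Single common window of 70 minutes.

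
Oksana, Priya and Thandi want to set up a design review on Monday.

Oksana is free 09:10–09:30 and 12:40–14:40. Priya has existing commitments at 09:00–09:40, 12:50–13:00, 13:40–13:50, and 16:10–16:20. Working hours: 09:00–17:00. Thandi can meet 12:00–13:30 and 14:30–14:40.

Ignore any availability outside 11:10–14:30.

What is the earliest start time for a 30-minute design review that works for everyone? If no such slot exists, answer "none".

Priya free within 09:00–17:00: 09:40–12:50, 13:00–13:40, 13:50–16:10, 16:20–17:00.
Oksana ∩ Priya: 12:40–12:50, 13:00–13:40, 13:50–14:40.
Oksana ∩ Priya ∩ Thandi: 12:40–12:50, 13:00–13:30, 14:30–14:40.
Restricted to 11:10–14:30: 12:40–12:50, 13:00–13:30.
Windows ≥ 30 min: 13:00–13:30.
Earliest such window starts at 13:00.

13:00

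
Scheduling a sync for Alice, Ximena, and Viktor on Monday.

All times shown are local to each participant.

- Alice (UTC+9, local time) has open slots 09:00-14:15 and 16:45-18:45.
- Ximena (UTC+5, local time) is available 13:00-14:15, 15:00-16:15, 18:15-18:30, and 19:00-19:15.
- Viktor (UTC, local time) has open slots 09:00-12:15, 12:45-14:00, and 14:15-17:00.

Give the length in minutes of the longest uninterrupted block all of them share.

Alice → UTC: 00:00–05:15, 07:45–09:45.
Ximena → UTC: 08:00–09:15, 10:00–11:15, 13:15–13:30, 14:00–14:15.
Viktor → UTC: 09:00–12:15, 12:45–14:00, 14:15–17:00.
Alice ∩ Ximena: 08:00–09:15.
Alice ∩ Ximena ∩ Viktor: 09:00–09:15.
Single common window of 15 minutes.

15 minutes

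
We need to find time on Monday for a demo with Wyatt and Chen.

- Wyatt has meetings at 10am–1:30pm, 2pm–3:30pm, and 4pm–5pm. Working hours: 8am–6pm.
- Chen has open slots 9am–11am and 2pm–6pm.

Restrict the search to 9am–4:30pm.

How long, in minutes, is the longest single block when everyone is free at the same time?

60 minutes

Wyatt free within 08:00–18:00: 08:00–10:00, 13:30–14:00, 15:30–16:00, 17:00–18:00.
Wyatt ∩ Chen: 09:00–10:00, 15:30–16:00, 17:00–18:00.
Restricted to 09:00–16:30: 09:00–10:00, 15:30–16:00.
Common window lengths: 60, 30 min; longest is 60.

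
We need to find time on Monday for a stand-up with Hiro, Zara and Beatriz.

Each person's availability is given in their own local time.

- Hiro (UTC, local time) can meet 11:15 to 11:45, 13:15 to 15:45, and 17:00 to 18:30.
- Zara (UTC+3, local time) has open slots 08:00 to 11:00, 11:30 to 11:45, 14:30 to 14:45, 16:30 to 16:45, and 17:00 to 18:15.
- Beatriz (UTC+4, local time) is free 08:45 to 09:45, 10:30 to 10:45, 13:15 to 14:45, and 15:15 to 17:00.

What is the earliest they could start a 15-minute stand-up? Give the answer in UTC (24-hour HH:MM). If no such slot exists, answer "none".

Hiro → UTC: 11:15–11:45, 13:15–15:45, 17:00–18:30.
Zara → UTC: 05:00–08:00, 08:30–08:45, 11:30–11:45, 13:30–13:45, 14:00–15:15.
Beatriz → UTC: 04:45–05:45, 06:30–06:45, 09:15–10:45, 11:15–13:00.
Hiro ∩ Zara: 11:30–11:45, 13:30–13:45, 14:00–15:15.
Hiro ∩ Zara ∩ Beatriz: 11:30–11:45.
Windows ≥ 15 min: 11:30–11:45.
Earliest such window starts at 11:30.

11:30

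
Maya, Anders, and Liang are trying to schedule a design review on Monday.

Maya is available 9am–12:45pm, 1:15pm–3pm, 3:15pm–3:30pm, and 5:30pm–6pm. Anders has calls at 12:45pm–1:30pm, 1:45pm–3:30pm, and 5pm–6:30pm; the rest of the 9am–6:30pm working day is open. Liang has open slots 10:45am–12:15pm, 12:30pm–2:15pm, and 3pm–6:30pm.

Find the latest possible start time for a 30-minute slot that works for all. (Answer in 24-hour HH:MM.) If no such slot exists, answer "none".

11:45

Anders free within 09:00–18:30: 09:00–12:45, 13:30–13:45, 15:30–17:00.
Maya ∩ Anders: 09:00–12:45, 13:30–13:45.
Maya ∩ Anders ∩ Liang: 10:45–12:15, 12:30–12:45, 13:30–13:45.
Windows ≥ 30 min: 10:45–12:15.
Latest start in the last window 10:45–12:15 is 12:15 − 30 min = 11:45.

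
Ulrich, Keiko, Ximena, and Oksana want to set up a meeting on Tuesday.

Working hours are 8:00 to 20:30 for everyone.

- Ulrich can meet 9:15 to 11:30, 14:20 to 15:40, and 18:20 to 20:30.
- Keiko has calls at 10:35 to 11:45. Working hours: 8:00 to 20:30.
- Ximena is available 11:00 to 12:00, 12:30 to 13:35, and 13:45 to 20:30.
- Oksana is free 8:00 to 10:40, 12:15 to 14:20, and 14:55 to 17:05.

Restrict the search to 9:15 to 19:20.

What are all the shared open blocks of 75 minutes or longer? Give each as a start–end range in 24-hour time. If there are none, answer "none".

none

Keiko free within 08:00–20:30: 08:00–10:35, 11:45–20:30.
Ulrich ∩ Keiko: 09:15–10:35, 14:20–15:40, 18:20–20:30.
Ulrich ∩ Keiko ∩ Ximena: 14:20–15:40, 18:20–20:30.
Ulrich ∩ Keiko ∩ Ximena ∩ Oksana: 14:55–15:40.
Restricted to 09:15–19:20: 14:55–15:40.
Windows ≥ 75 min: (none).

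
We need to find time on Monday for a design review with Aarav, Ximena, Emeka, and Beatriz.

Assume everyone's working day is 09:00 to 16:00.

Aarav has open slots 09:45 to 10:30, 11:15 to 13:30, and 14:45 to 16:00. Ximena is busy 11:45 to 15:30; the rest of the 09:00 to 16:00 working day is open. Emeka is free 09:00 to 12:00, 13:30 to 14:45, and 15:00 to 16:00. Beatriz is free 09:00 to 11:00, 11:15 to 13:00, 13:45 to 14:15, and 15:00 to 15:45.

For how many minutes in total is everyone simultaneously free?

90 minutes

Ximena free within 09:00–16:00: 09:00–11:45, 15:30–16:00.
Aarav ∩ Ximena: 09:45–10:30, 11:15–11:45, 15:30–16:00.
Aarav ∩ Ximena ∩ Emeka: 09:45–10:30, 11:15–11:45, 15:30–16:00.
Aarav ∩ Ximena ∩ Emeka ∩ Beatriz: 09:45–10:30, 11:15–11:45, 15:30–15:45.
Total common minutes: 45 + 30 + 15 = 90.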